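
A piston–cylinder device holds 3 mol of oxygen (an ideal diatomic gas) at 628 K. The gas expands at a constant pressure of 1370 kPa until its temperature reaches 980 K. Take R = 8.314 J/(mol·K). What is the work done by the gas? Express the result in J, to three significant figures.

W ≈ 8780 J

Isobaric: W = P ΔV = nR ΔT.
W = (3)(8.314)(980 − 628) = 8780 J.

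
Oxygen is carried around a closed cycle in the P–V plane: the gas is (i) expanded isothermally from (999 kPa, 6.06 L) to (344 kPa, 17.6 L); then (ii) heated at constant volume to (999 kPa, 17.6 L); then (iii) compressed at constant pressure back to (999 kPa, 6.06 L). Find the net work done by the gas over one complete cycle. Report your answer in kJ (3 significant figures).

Leg (i): W = PᵢVᵢ ln(V_f/Vᵢ) = (6054) ln(17.6/6.06) = 6455 J.
Leg (ii): W = 0.
Leg (iii): W = PΔV = (999)(6.06 − 17.6) = -11528 J.
W_net = 6455 − 11528 = -5074 J.

W_net ≈ -5.07 kJ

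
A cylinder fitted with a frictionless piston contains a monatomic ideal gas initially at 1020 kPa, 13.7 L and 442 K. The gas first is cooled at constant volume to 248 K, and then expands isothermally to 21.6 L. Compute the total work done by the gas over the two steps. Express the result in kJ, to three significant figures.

W_total ≈ 3.57 kJ

Step 1 (isochoric): W = 0 (constant volume).
After step 1: P = 572.3 kPa (V unchanged).
Step 2 (isothermal): W = P₁V₁ ln(V₂/V₁) = (7841) ln(21.6/13.7) = 3570 J.
W_total = 0 + 3570 = 3570 J.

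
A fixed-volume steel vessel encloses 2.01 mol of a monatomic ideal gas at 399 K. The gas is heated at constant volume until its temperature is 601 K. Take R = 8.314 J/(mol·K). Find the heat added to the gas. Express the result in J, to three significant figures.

Constant volume ⇒ W = 0, so Q = ΔU = nCᵥΔT with Cᵥ = 3R/2 = 12.47 J/(mol·K).
ΔU = (2.01)(12.47)(601 − 399) = 5063 J.

Q ≈ 5060 J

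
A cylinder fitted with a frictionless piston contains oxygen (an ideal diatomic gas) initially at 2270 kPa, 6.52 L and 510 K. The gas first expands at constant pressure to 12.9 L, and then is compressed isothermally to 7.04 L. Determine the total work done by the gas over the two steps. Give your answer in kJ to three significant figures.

W_total ≈ -3.25 kJ

Step 1 (isobaric): W = PΔV = (2270 kPa)(12.9 − 6.52 L) = 14483 J.
After step 1: P = 2270 kPa, V = 12.9 L, T = 1009 K.
Step 2 (isothermal): W = P₁V₁ ln(V₂/V₁) = (29283) ln(7.04/12.9) = -17734 J.
W_total = 14483 − 17734 = -3252 J.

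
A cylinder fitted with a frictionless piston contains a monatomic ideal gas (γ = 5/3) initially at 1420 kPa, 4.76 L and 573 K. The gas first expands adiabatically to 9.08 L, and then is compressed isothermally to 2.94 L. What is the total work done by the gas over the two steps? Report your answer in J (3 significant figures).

Step 1 (adiabatic): W = (P₁V₁ − P₂V₂)/(γ−1) = (6759 − 4394)/0.667 = 3547 J.
After step 1: P = 484 kPa, V = 9.08 L, T = 372.5 K.
Step 2 (isothermal): W = P₁V₁ ln(V₂/V₁) = (4394) ln(2.94/9.08) = -4956 J.
W_total = 3547 − 4956 = -1408 J.

W_total ≈ -1410 J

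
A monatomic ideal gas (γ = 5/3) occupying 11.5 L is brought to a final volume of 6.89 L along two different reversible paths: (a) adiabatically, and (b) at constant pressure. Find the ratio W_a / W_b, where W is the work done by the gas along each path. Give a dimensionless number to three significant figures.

Path (a) adiabatic: W = P₁V₁(1 − (V₁/V₂)^(γ−1))/(γ−1) → W_a/(P₁V₁) = -0.6106.
Path (b) isobaric: W = P₁(V₂ − V₁) → W_b/(P₁V₁) = -0.4009.
W_a / W_b = -0.6106 / -0.4009 = 1.523.

W_a / W_b ≈ 1.52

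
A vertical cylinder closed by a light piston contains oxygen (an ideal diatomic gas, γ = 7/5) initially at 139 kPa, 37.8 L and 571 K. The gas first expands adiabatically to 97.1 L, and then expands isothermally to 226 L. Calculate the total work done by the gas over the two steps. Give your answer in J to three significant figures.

W_total ≈ 7170 J

Step 1 (adiabatic): W = (P₁V₁ − P₂V₂)/(γ−1) = (5254 − 3603)/0.4 = 4129 J.
After step 1: P = 37.1 kPa, V = 97.1 L, T = 391.5 K.
Step 2 (isothermal): W = P₁V₁ ln(V₂/V₁) = (3603) ln(226/97.1) = 3043 J.
W_total = 4129 + 3043 = 7172 J.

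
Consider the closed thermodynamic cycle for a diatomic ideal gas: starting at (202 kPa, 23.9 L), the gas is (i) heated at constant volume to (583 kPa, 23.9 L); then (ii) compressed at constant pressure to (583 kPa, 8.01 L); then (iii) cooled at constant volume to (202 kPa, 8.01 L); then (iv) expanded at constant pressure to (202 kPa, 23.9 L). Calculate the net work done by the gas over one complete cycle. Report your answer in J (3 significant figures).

W_net ≈ -6050 J

Constant-volume legs do no work.
W(ii) = (583)(8.01 − 23.9) = -9264 J; W(iv) = (202)(23.9 − 8.01) = 3210 J.
W_net = -9264 + 3210 = -6054 J (the counter-clockwise enclosed area).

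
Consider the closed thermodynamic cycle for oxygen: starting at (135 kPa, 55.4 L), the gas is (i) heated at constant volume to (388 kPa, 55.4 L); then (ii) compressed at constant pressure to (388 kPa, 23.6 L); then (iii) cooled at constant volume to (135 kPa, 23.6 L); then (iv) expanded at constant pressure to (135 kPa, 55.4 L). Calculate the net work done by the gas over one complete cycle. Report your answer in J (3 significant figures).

Constant-volume legs do no work.
W(ii) = (388)(23.6 − 55.4) = -12338 J; W(iv) = (135)(55.4 − 23.6) = 4293 J.
W_net = -12338 + 4293 = -8045 J (the counter-clockwise enclosed area).

W_net ≈ -8050 J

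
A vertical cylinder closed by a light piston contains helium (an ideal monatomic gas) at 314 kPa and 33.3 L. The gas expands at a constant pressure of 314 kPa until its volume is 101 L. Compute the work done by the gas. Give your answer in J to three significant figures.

W ≈ 21300 J

Isobaric: W = P ΔV.
W = (314 kPa)(101 − 33.3 L) = (314)(67.7) = 21258 J.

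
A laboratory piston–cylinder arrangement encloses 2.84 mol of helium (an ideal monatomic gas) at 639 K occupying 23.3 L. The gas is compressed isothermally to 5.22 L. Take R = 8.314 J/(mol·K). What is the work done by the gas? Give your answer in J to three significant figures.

Isothermal: W = nRT ln(V₂/V₁).
W = (2.84)(8.314)(639) × ln(5.22/23.3)
  = 15088 × -1.496
W_by_gas = -22571 J.

W ≈ -22600 J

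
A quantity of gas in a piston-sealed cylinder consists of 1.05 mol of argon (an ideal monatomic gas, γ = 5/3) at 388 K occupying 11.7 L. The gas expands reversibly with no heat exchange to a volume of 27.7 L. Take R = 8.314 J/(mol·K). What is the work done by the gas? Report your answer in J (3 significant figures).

W ≈ 2220 J

Adiabatic: TV^(γ−1) = const with γ = 5/3.
T₂ = T₁ (V₁/V₂)^(γ−1) = 388 × (11.7/27.7)^0.667 = 388 × 0.563 = 218.4 K.
W_by = nCᵥ(T₁ − T₂) = (1.05)(12.47)(388 − 218.4) = 2221 J.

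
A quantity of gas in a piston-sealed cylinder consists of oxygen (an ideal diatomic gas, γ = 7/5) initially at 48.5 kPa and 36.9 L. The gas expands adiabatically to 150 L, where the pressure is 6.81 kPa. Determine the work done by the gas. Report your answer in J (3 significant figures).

Adiabatic: W = (P₁V₁ − P₂V₂)/(γ − 1) with γ = 7/5.
P₁V₁ = 1790 J, P₂V₂ = 1021 J.
W = (1790 − 1021) / 0.4 = 1920 J.

W ≈ 1920 J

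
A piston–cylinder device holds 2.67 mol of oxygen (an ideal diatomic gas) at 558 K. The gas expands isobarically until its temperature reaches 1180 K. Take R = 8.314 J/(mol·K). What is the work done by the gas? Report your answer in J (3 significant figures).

Isobaric: W = P ΔV = nR ΔT.
W = (2.67)(8.314)(1180 − 558) = 13807 J.

W ≈ 13800 J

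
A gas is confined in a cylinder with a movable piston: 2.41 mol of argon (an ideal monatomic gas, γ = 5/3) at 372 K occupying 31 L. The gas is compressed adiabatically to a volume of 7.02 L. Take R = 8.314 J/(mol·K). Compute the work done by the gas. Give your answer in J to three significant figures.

W ≈ -18900 J

Adiabatic: TV^(γ−1) = const with γ = 5/3.
T₂ = T₁ (V₁/V₂)^(γ−1) = 372 × (31/7.02)^0.667 = 372 × 2.692 = 1001 K.
W_by = nCᵥ(T₁ − T₂) = (2.41)(12.47)(372 − 1001) = -18913 J.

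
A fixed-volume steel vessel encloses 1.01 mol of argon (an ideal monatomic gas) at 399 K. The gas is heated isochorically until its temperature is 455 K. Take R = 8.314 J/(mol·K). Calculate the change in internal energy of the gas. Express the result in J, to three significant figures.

ΔU ≈ 705 J

Constant volume ⇒ W = 0, so Q = ΔU = nCᵥΔT with Cᵥ = 3R/2 = 12.47 J/(mol·K).
ΔU = (1.01)(12.47)(455 − 399) = 705.4 J.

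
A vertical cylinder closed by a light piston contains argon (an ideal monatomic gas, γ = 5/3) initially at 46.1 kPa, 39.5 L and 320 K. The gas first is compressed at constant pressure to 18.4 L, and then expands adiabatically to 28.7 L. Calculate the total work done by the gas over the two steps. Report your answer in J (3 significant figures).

Step 1 (isobaric): W = PΔV = (46.1 kPa)(18.4 − 39.5 L) = -972.7 J.
After step 1: P = 46.1 kPa, V = 18.4 L, T = 149.1 K.
Step 2 (adiabatic): W = (P₁V₁ − P₂V₂)/(γ−1) = (848.2 − 630.7)/0.667 = 326.3 J.
W_total = -972.7 + 326.3 = -646.4 J.

W_total ≈ -646 J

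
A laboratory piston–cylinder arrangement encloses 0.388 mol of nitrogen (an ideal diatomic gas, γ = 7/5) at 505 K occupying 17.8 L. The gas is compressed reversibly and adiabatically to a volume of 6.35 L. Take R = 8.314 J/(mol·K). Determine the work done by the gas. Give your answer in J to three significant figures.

Adiabatic: TV^(γ−1) = const with γ = 7/5.
T₂ = T₁ (V₁/V₂)^(γ−1) = 505 × (17.8/6.35)^0.4 = 505 × 1.51 = 762.7 K.
W_by = nCᵥ(T₁ − T₂) = (0.388)(20.79)(505 − 762.7) = -2078 J.

W ≈ -2080 J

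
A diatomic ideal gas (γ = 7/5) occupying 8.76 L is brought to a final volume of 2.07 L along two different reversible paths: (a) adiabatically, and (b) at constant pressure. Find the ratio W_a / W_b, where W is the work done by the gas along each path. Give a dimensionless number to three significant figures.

Path (a) adiabatic: W = P₁V₁(1 − (V₁/V₂)^(γ−1))/(γ−1) → W_a/(P₁V₁) = -1.952.
Path (b) isobaric: W = P₁(V₂ − V₁) → W_b/(P₁V₁) = -0.7637.
W_a / W_b = -1.952 / -0.7637 = 2.556.

W_a / W_b ≈ 2.56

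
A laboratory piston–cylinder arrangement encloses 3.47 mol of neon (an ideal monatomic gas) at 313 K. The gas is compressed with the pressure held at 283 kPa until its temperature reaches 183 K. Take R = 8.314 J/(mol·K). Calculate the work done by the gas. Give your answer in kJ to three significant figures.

Isobaric: W = P ΔV = nR ΔT.
W = (3.47)(8.314)(183 − 313) = -3750 J.

W ≈ -3.75 kJ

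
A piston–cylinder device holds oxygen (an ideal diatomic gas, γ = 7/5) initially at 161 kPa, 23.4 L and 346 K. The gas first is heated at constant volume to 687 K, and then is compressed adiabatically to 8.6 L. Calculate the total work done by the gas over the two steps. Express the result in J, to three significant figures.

W_total ≈ -9210 J

Step 1 (isochoric): W = 0 (constant volume).
After step 1: P = 319.7 kPa (V unchanged).
Step 2 (adiabatic): W = (P₁V₁ − P₂V₂)/(γ−1) = (7480 − 11164)/0.4 = -9208 J.
W_total = 0 − 9208 = -9208 J.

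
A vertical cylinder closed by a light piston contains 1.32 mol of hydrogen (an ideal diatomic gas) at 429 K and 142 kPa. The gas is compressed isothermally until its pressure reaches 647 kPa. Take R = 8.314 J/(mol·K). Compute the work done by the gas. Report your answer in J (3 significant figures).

W ≈ -7140 J

Isothermal process: W = nRT ln(V₂/V₁) = nRT ln(P₁/P₂).
W = (1.32)(8.314)(429) × ln(142/647)
  = 4708 × ln(0.2195) = 4708 × -1.517
W_by_gas = -7140 J.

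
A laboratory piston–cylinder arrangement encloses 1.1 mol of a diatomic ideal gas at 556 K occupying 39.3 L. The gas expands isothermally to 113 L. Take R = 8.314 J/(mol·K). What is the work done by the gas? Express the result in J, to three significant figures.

Isothermal: W = nRT ln(V₂/V₁).
W = (1.1)(8.314)(556) × ln(113/39.3)
  = 5085 × 1.056
W_by_gas = 5370 J.

W ≈ 5370 J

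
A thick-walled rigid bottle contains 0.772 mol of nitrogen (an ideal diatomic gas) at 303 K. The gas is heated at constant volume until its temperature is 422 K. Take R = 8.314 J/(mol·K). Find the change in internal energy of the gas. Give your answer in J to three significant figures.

Constant volume ⇒ W = 0, so Q = ΔU = nCᵥΔT with Cᵥ = 5R/2 = 20.79 J/(mol·K).
ΔU = (0.772)(20.79)(422 − 303) = 1909 J.

ΔU ≈ 1910 J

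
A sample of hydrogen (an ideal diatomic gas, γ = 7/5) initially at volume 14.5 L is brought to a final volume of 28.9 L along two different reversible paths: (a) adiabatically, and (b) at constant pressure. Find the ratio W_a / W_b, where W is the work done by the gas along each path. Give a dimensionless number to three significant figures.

W_a / W_b ≈ 0.607

Path (a) adiabatic: W = P₁V₁(1 − (V₁/V₂)^(γ−1))/(γ−1) → W_a/(P₁V₁) = 0.6027.
Path (b) isobaric: W = P₁(V₂ − V₁) → W_b/(P₁V₁) = 0.9931.
W_a / W_b = 0.6027 / 0.9931 = 0.6069.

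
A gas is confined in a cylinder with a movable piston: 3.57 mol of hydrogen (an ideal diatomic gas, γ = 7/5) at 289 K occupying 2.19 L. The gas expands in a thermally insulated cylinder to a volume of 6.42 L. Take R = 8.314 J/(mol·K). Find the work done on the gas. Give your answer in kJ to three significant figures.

W ≈ -7.50 kJ

Adiabatic: TV^(γ−1) = const with γ = 7/5.
T₂ = T₁ (V₁/V₂)^(γ−1) = 289 × (2.19/6.42)^0.4 = 289 × 0.6504 = 188 K.
W_by = nCᵥ(T₁ − T₂) = (3.57)(20.79)(289 − 188) = 7498 J.
Work on gas = −W_by = -7498 J.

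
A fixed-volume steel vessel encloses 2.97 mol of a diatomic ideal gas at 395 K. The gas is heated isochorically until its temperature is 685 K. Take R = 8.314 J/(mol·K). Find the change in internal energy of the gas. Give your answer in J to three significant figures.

Constant volume ⇒ W = 0, so Q = ΔU = nCᵥΔT with Cᵥ = 5R/2 = 20.79 J/(mol·K).
ΔU = (2.97)(20.79)(685 − 395) = 17902 J.

ΔU ≈ 17900 J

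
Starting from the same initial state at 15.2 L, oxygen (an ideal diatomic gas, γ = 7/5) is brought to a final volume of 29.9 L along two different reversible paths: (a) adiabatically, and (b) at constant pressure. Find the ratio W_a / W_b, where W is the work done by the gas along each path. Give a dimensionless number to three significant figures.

Path (a) adiabatic: W = P₁V₁(1 − (V₁/V₂)^(γ−1))/(γ−1) → W_a/(P₁V₁) = 0.5927.
Path (b) isobaric: W = P₁(V₂ − V₁) → W_b/(P₁V₁) = 0.9671.
W_a / W_b = 0.5927 / 0.9671 = 0.6129.

W_a / W_b ≈ 0.613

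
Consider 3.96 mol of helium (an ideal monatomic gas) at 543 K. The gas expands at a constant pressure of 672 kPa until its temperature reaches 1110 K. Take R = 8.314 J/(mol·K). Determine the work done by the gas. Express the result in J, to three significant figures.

W ≈ 18700 J

Isobaric: W = P ΔV = nR ΔT.
W = (3.96)(8.314)(1110 − 543) = 18668 J.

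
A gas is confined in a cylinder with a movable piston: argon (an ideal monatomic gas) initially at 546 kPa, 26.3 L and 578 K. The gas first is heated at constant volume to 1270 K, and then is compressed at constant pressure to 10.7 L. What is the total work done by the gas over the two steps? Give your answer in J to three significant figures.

W_total ≈ -18700 J

Step 1 (isochoric): W = 0 (constant volume).
After step 1: P = 1200 kPa (V unchanged).
Step 2 (isobaric): W = PΔV = (1200 kPa)(10.7 − 26.3 L) = -18715 J.
W_total = 0 − 18715 = -18715 J.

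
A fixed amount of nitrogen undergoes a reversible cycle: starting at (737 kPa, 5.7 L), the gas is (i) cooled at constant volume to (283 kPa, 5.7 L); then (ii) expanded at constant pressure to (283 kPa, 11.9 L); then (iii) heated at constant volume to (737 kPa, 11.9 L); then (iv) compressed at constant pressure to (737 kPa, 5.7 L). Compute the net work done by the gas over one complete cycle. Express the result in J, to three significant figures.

W_net ≈ -2810 J

Constant-volume legs do no work.
W(ii) = (283)(11.9 − 5.7) = 1755 J; W(iv) = (737)(5.7 − 11.9) = -4569 J.
W_net = 1755 − 4569 = -2815 J (the counter-clockwise enclosed area).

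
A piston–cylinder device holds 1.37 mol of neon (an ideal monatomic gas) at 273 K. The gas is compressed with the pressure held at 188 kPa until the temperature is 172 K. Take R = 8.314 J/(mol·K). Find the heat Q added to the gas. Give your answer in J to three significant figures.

Isobaric: W = nRΔT = (1.37)(8.314)(-101) = -1150 J.
ΔU = nCᵥΔT with Cᵥ = 3R/2: ΔU = (1.37)(12.47)(-101) = -1726 J.
Q = ΔU + W = -1726 − 1150 = -2876 J.

Q ≈ -2880 J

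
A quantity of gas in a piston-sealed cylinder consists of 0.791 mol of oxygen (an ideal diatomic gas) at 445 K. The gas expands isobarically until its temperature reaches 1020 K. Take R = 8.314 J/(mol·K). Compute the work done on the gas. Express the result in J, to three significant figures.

Isobaric: W = P ΔV = nR ΔT.
W = (0.791)(8.314)(1020 − 445) = 3781 J.
Work on gas = −W_by = -3781 J.

W ≈ -3780 J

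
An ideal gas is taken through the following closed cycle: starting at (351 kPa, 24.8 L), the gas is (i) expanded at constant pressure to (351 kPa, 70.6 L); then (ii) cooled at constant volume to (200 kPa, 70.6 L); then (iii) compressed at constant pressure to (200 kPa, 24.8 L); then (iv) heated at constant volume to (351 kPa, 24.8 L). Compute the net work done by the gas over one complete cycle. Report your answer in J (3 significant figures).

Constant-volume legs do no work.
W(i) = (351)(70.6 − 24.8) = 16076 J; W(iii) = (200)(24.8 − 70.6) = -9160 J.
W_net = 16076 − 9160 = 6916 J (the clockwise enclosed area).

W_net ≈ 6920 J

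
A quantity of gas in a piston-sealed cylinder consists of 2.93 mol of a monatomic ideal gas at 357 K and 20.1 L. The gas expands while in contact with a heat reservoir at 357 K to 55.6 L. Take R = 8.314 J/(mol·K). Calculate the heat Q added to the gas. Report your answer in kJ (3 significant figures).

Isothermal ⇒ ΔU = 0, so Q = W = nRT ln(V₂/V₁).
Q = (2.93)(8.314)(357) ln(55.6/20.1) = 8697 × 1.017 = 8848 J.

Q ≈ 8.85 kJ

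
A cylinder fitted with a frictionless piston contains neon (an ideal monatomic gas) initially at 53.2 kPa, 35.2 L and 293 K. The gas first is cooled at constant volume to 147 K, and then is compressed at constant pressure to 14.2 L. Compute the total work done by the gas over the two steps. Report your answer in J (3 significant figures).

W_total ≈ -561 J

Step 1 (isochoric): W = 0 (constant volume).
After step 1: P = 26.69 kPa (V unchanged).
Step 2 (isobaric): W = PΔV = (26.69 kPa)(14.2 − 35.2 L) = -560.5 J.
W_total = 0 − 560.5 = -560.5 J.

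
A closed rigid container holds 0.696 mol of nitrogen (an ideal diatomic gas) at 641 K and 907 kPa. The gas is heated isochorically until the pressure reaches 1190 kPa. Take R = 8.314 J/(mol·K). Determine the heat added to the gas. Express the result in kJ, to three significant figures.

Q ≈ 2.89 kJ

Constant volume ⇒ W = 0, so Q = ΔU = nCᵥΔT with Cᵥ = 5R/2 = 20.79 J/(mol·K).
At constant V, T₂/T₁ = P₂/P₁ ⇒ ΔT = T₁(P₂/P₁ − 1) = 641·(1190/907 − 1) = 200 K.
ΔU = (0.696)(20.79)(200) = 2893 J.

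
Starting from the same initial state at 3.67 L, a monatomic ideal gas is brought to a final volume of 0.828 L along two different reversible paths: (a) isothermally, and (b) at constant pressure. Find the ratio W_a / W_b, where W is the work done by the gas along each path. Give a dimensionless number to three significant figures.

Path (a) isothermal: W = P₁V₁ ln(V₂/V₁) → W_a/(P₁V₁) = -1.489.
Path (b) isobaric: W = P₁(V₂ − V₁) → W_b/(P₁V₁) = -0.7744.
W_a / W_b = -1.489 / -0.7744 = 1.923.

W_a / W_b ≈ 1.92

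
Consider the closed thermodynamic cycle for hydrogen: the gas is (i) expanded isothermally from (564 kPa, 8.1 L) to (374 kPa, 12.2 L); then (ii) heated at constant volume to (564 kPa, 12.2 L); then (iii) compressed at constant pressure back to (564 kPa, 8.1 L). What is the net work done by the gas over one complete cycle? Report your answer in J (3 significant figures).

W_net ≈ -441 J

Leg (i): W = PᵢVᵢ ln(V_f/Vᵢ) = (4568) ln(12.2/8.1) = 1871 J.
Leg (ii): W = 0.
Leg (iii): W = PΔV = (564)(8.1 − 12.2) = -2312 J.
W_net = 1871 − 2312 = -441.3 J.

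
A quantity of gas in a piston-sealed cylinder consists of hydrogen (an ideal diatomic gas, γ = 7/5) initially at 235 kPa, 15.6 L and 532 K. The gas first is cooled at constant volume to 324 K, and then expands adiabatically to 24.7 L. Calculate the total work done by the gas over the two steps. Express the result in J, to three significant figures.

Step 1 (isochoric): W = 0 (constant volume).
After step 1: P = 143.1 kPa (V unchanged).
Step 2 (adiabatic): W = (P₁V₁ − P₂V₂)/(γ−1) = (2233 − 1858)/0.4 = 937.2 J.
W_total = 0 + 937.2 = 937.2 J.

W_total ≈ 937 J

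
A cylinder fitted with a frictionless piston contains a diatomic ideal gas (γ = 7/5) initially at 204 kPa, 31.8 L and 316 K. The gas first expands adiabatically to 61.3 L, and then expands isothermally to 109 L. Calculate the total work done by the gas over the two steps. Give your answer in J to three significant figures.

W_total ≈ 6620 J

Step 1 (adiabatic): W = (P₁V₁ − P₂V₂)/(γ−1) = (6487 − 4989)/0.4 = 3745 J.
After step 1: P = 81.39 kPa, V = 61.3 L, T = 243 K.
Step 2 (isothermal): W = P₁V₁ ln(V₂/V₁) = (4989) ln(109/61.3) = 2872 J.
W_total = 3745 + 2872 = 6616 J.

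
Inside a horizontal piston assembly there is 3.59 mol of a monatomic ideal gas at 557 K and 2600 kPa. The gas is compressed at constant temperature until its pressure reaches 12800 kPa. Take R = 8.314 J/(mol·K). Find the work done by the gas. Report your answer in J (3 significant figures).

Isothermal process: W = nRT ln(V₂/V₁) = nRT ln(P₁/P₂).
W = (3.59)(8.314)(557) × ln(2600/12800)
  = 16625 × ln(0.2031) = 16625 × -1.594
W_by_gas = -26499 J.

W ≈ -26500 J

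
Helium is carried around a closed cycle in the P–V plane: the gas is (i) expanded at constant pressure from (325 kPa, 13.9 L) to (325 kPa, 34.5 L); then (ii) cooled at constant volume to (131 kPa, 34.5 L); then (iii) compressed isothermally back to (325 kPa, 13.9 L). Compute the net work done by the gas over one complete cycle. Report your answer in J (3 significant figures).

W_net ≈ 2590 J

Leg (i): W = PΔV = (325)(34.5 − 13.9) = 6695 J.
Leg (ii): W = 0.
Leg (iii): W = PᵢVᵢ ln(V_f/Vᵢ) = (4520) ln(13.9/34.5) = -4109 J.
W_net = 6695 − 4109 = 2586 J.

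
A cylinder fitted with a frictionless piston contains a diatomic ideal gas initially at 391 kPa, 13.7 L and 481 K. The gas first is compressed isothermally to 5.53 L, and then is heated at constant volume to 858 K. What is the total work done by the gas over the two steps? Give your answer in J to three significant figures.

W_total ≈ -4860 J

Step 1 (isothermal): W = P₁V₁ ln(V₂/V₁) = (5357) ln(5.53/13.7) = -4860 J.
Step 2 (isochoric): W = 0 (constant volume).
W_total = -4860 + 0 = -4860 J.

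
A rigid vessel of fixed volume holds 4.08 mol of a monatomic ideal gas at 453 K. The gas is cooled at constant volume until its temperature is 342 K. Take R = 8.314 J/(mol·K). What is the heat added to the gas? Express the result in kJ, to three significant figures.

Constant volume ⇒ W = 0, so Q = ΔU = nCᵥΔT with Cᵥ = 3R/2 = 12.47 J/(mol·K).
ΔU = (4.08)(12.47)(342 − 453) = -5648 J.

Q ≈ -5.65 kJ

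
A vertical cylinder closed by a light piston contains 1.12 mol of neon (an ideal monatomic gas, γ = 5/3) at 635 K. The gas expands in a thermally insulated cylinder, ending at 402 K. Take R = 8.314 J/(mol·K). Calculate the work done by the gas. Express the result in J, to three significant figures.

Adiabatic ⇒ Q = 0, so W_by = −ΔU = nCᵥ(T₁ − T₂).
Cᵥ = 3R/2 = 12.47 J/(mol·K).
W = (1.12)(12.47)(635 − 402) = 3254 J.

W ≈ 3250 J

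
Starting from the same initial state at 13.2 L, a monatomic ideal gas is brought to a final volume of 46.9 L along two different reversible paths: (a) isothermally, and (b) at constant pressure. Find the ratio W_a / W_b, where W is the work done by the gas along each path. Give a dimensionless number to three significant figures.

W_a / W_b ≈ 0.497

Path (a) isothermal: W = P₁V₁ ln(V₂/V₁) → W_a/(P₁V₁) = 1.268.
Path (b) isobaric: W = P₁(V₂ − V₁) → W_b/(P₁V₁) = 2.553.
W_a / W_b = 1.268 / 2.553 = 0.4966.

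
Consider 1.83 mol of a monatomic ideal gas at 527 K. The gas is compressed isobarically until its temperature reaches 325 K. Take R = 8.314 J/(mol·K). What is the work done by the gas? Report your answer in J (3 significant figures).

Isobaric: W = P ΔV = nR ΔT.
W = (1.83)(8.314)(325 − 527) = -3073 J.

W ≈ -3070 J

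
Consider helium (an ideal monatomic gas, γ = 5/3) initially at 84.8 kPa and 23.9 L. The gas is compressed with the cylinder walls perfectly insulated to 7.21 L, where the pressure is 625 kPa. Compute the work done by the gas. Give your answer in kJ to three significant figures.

W ≈ -3.72 kJ

Adiabatic: W = (P₁V₁ − P₂V₂)/(γ − 1) with γ = 5/3.
P₁V₁ = 2027 J, P₂V₂ = 4506 J.
W = (2027 − 4506) / 0.6667 = -3719 J.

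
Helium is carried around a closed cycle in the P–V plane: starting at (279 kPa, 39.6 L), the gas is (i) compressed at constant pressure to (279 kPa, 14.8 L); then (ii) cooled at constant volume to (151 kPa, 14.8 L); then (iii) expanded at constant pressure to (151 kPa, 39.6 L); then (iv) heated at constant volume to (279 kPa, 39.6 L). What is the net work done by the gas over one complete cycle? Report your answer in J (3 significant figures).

W_net ≈ -3170 J

Constant-volume legs do no work.
W(i) = (279)(14.8 − 39.6) = -6919 J; W(iii) = (151)(39.6 − 14.8) = 3745 J.
W_net = -6919 + 3745 = -3174 J (the counter-clockwise enclosed area).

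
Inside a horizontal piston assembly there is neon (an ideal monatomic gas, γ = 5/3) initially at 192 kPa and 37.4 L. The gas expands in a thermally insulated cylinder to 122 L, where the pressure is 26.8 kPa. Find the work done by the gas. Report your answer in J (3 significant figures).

W ≈ 5870 J

Adiabatic: W = (P₁V₁ − P₂V₂)/(γ − 1) with γ = 5/3.
P₁V₁ = 7181 J, P₂V₂ = 3270 J.
W = (7181 − 3270) / 0.6667 = 5867 J.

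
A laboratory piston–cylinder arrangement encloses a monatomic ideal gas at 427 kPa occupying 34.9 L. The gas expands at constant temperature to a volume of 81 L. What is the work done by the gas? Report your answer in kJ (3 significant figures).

Isothermal: W = nRT ln(V₂/V₁) = P₁V₁ ln(V₂/V₁).
P₁V₁ = (427 kPa)(34.9 L) = 14902 J.
W = 14902 × ln(81/34.9) = 14902 × 0.842
W_by_gas = 12547 J.

W ≈ 12.5 kJ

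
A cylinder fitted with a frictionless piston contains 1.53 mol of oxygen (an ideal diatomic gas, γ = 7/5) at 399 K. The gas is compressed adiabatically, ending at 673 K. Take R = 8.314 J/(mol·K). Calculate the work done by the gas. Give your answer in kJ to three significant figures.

Adiabatic ⇒ Q = 0, so W_by = −ΔU = nCᵥ(T₁ − T₂).
Cᵥ = 5R/2 = 20.79 J/(mol·K).
W = (1.53)(20.79)(399 − 673) = -8713 J.

W ≈ -8.71 kJ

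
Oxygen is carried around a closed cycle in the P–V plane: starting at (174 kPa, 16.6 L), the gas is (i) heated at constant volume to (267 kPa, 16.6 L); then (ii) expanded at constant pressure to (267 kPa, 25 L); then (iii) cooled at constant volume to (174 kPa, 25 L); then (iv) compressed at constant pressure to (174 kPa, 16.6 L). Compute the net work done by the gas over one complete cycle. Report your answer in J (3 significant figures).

W_net ≈ 781 J

Constant-volume legs do no work.
W(ii) = (267)(25 − 16.6) = 2243 J; W(iv) = (174)(16.6 − 25) = -1462 J.
W_net = 2243 − 1462 = 781.2 J (the clockwise enclosed area).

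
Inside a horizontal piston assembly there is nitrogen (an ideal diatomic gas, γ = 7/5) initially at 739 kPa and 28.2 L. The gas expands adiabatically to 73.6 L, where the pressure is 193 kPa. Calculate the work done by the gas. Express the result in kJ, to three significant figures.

W ≈ 16.6 kJ

Adiabatic: W = (P₁V₁ − P₂V₂)/(γ − 1) with γ = 7/5.
P₁V₁ = 20840 J, P₂V₂ = 14205 J.
W = (20840 − 14205) / 0.4 = 16588 J.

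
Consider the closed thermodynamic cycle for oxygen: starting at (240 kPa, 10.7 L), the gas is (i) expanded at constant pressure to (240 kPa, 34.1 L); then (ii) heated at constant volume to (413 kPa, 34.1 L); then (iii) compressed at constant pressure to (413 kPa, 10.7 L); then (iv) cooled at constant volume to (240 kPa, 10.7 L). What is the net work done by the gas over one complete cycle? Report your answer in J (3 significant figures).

Constant-volume legs do no work.
W(i) = (240)(34.1 − 10.7) = 5616 J; W(iii) = (413)(10.7 − 34.1) = -9664 J.
W_net = 5616 − 9664 = -4048 J (the counter-clockwise enclosed area).

W_net ≈ -4050 J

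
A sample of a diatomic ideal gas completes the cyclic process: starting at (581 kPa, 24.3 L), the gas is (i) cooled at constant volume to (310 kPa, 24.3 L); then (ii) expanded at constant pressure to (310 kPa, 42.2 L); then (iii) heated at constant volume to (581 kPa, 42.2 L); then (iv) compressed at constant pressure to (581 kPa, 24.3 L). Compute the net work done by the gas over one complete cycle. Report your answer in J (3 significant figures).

W_net ≈ -4850 J

Constant-volume legs do no work.
W(ii) = (310)(42.2 − 24.3) = 5549 J; W(iv) = (581)(24.3 − 42.2) = -10400 J.
W_net = 5549 − 10400 = -4851 J (the counter-clockwise enclosed area).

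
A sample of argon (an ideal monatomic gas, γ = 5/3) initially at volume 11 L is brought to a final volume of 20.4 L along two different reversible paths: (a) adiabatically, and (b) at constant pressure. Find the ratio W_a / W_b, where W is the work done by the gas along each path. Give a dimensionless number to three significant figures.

W_a / W_b ≈ 0.592

Path (a) adiabatic: W = P₁V₁(1 − (V₁/V₂)^(γ−1))/(γ−1) → W_a/(P₁V₁) = 0.5063.
Path (b) isobaric: W = P₁(V₂ − V₁) → W_b/(P₁V₁) = 0.8545.
W_a / W_b = 0.5063 / 0.8545 = 0.5924.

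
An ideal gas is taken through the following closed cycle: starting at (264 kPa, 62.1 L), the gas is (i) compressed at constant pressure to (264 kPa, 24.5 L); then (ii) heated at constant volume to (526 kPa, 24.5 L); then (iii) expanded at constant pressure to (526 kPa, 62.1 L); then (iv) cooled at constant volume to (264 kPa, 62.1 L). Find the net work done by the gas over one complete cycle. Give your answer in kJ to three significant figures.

Constant-volume legs do no work.
W(i) = (264)(24.5 − 62.1) = -9926 J; W(iii) = (526)(62.1 − 24.5) = 19778 J.
W_net = -9926 + 19778 = 9851 J (the clockwise enclosed area).

W_net ≈ 9.85 kJ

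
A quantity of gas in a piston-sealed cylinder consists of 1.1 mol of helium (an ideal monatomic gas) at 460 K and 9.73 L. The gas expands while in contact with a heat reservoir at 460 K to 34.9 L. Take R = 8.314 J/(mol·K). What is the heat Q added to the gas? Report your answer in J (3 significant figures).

Q ≈ 5370 J

Isothermal ⇒ ΔU = 0, so Q = W = nRT ln(V₂/V₁).
Q = (1.1)(8.314)(460) ln(34.9/9.73) = 4207 × 1.277 = 5373 J.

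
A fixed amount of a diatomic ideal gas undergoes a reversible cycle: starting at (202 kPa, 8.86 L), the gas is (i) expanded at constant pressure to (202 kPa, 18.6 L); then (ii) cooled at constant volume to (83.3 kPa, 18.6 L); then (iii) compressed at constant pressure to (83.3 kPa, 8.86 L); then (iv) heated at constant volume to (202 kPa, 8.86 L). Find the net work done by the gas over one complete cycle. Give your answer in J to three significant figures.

W_net ≈ 1160 J

Constant-volume legs do no work.
W(i) = (202)(18.6 − 8.86) = 1967 J; W(iii) = (83.3)(8.86 − 18.6) = -811.3 J.
W_net = 1967 − 811.3 = 1156 J (the clockwise enclosed area).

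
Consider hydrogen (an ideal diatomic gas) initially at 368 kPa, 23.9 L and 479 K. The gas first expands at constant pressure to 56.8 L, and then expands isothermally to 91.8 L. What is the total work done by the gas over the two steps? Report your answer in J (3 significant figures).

W_total ≈ 22100 J

Step 1 (isobaric): W = PΔV = (368 kPa)(56.8 − 23.9 L) = 12107 J.
After step 1: P = 368 kPa, V = 56.8 L, T = 1138 K.
Step 2 (isothermal): W = P₁V₁ ln(V₂/V₁) = (20902) ln(91.8/56.8) = 10035 J.
W_total = 12107 + 10035 = 22142 J.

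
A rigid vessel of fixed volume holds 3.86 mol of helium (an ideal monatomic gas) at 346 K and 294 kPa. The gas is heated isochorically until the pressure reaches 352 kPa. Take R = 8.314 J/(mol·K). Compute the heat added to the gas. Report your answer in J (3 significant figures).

Constant volume ⇒ W = 0, so Q = ΔU = nCᵥΔT with Cᵥ = 3R/2 = 12.47 J/(mol·K).
At constant V, T₂/T₁ = P₂/P₁ ⇒ ΔT = T₁(P₂/P₁ − 1) = 346·(352/294 − 1) = 68.26 K.
ΔU = (3.86)(12.47)(68.26) = 3286 J.

Q ≈ 3290 J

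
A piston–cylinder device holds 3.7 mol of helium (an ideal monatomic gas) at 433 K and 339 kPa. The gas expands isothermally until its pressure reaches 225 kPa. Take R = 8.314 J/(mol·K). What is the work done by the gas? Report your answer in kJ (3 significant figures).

Isothermal process: W = nRT ln(V₂/V₁) = nRT ln(P₁/P₂).
W = (3.7)(8.314)(433) × ln(339/225)
  = 13320 × ln(1.507) = 13320 × 0.4099
W_by_gas = 5460 J.

W ≈ 5.46 kJ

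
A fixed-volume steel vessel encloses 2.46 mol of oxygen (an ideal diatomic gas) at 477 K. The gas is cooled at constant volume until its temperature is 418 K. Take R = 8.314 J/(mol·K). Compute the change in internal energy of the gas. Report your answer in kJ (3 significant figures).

Constant volume ⇒ W = 0, so Q = ΔU = nCᵥΔT with Cᵥ = 5R/2 = 20.79 J/(mol·K).
ΔU = (2.46)(20.79)(418 − 477) = -3017 J.

ΔU ≈ -3.02 kJ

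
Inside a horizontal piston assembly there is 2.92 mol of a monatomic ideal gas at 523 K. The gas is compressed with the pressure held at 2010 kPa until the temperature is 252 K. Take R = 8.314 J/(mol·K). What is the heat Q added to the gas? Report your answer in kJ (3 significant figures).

Q ≈ -16.4 kJ

Isobaric: W = nRΔT = (2.92)(8.314)(-271) = -6579 J.
ΔU = nCᵥΔT with Cᵥ = 3R/2: ΔU = (2.92)(12.47)(-271) = -9869 J.
Q = ΔU + W = -9869 − 6579 = -16448 J.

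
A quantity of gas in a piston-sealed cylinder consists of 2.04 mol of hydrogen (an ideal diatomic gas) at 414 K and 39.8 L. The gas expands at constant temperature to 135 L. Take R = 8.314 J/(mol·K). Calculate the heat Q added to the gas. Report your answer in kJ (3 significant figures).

Q ≈ 8.58 kJ

Isothermal ⇒ ΔU = 0, so Q = W = nRT ln(V₂/V₁).
Q = (2.04)(8.314)(414) ln(135/39.8) = 7022 × 1.221 = 8576 J.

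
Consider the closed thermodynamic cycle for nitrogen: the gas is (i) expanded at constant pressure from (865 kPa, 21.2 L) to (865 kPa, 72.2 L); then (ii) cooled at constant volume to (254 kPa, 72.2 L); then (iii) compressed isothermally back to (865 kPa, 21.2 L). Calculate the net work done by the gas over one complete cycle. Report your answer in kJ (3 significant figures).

W_net ≈ 21.6 kJ

Leg (i): W = PΔV = (865)(72.2 − 21.2) = 44115 J.
Leg (ii): W = 0.
Leg (iii): W = PᵢVᵢ ln(V_f/Vᵢ) = (18339) ln(21.2/72.2) = -22473 J.
W_net = 44115 − 22473 = 21642 J.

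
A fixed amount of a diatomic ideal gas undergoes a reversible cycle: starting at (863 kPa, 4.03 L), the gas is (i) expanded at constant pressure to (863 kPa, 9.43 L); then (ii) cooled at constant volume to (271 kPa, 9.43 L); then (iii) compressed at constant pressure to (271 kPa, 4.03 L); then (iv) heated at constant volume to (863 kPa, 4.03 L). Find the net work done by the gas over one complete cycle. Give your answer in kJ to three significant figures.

Constant-volume legs do no work.
W(i) = (863)(9.43 − 4.03) = 4660 J; W(iii) = (271)(4.03 − 9.43) = -1463 J.
W_net = 4660 − 1463 = 3197 J (the clockwise enclosed area).

W_net ≈ 3.20 kJ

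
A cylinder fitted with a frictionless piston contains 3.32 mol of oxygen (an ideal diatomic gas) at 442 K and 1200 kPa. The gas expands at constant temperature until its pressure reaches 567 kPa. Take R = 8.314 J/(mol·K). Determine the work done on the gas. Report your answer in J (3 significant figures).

W ≈ -9150 J

Isothermal process: W = nRT ln(V₂/V₁) = nRT ln(P₁/P₂).
W = (3.32)(8.314)(442) × ln(1200/567)
  = 12200 × ln(2.116) = 12200 × 0.7497
W_by_gas = 9147 J; work on gas = −W_by = -9147 J.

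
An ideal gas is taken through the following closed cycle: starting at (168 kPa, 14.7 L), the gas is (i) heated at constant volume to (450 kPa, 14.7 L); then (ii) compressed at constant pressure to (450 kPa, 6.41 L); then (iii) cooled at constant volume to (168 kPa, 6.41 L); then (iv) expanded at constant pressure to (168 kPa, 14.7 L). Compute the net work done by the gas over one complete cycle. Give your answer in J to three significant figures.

Constant-volume legs do no work.
W(ii) = (450)(6.41 − 14.7) = -3730 J; W(iv) = (168)(14.7 − 6.41) = 1393 J.
W_net = -3730 + 1393 = -2338 J (the counter-clockwise enclosed area).

W_net ≈ -2340 J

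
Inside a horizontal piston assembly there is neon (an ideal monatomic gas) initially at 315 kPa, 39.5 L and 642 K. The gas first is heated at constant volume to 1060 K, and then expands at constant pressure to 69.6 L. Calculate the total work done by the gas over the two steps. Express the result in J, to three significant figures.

Step 1 (isochoric): W = 0 (constant volume).
After step 1: P = 520.1 kPa (V unchanged).
Step 2 (isobaric): W = PΔV = (520.1 kPa)(69.6 − 39.5 L) = 15655 J.
W_total = 0 + 15655 = 15655 J.

W_total ≈ 15700 J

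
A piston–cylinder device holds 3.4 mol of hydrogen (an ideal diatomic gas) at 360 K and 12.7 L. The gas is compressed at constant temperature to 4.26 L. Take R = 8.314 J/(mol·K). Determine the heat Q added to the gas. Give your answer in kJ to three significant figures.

Q ≈ -11.1 kJ

Isothermal ⇒ ΔU = 0, so Q = W = nRT ln(V₂/V₁).
Q = (3.4)(8.314)(360) ln(4.26/12.7) = 10176 × -1.092 = -11116 J.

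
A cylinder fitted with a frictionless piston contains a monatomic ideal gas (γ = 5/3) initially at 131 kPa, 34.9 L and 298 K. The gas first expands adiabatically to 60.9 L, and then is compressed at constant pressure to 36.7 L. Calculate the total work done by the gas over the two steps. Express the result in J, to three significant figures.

Step 1 (adiabatic): W = (P₁V₁ − P₂V₂)/(γ−1) = (4572 − 3154)/0.667 = 2126 J.
After step 1: P = 51.79 kPa, V = 60.9 L, T = 205.6 K.
Step 2 (isobaric): W = PΔV = (51.79 kPa)(36.7 − 60.9 L) = -1253 J.
W_total = 2126 − 1253 = 873 J.

W_total ≈ 873 J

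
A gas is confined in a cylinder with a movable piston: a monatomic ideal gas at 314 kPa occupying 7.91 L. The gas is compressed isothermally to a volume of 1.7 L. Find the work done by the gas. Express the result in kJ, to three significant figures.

Isothermal: W = nRT ln(V₂/V₁) = P₁V₁ ln(V₂/V₁).
P₁V₁ = (314 kPa)(7.91 L) = 2484 J.
W = 2484 × ln(1.7/7.91) = 2484 × -1.537
W_by_gas = -3819 J.

W ≈ -3.82 kJ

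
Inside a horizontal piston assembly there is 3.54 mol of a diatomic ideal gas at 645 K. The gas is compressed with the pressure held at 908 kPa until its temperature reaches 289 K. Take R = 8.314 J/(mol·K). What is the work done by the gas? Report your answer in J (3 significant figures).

Isobaric: W = P ΔV = nR ΔT.
W = (3.54)(8.314)(289 − 645) = -10478 J.

W ≈ -10500 J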